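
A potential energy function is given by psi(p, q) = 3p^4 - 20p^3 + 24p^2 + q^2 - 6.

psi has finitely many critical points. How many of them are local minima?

2

psi separates as a function of p plus a function of q, so ∇psi=0 decouples.
∂psi/∂p = 12p(p - 4)(p - 1) = 0 at p ∈ {0, 1, 4}; ∂psi/∂q = 2q = 0 at q ∈ {0}.
The Hessian is diagonal: diag(psi_pp, psi_qq). Second derivatives: psi_pp(0)=48, psi_pp(1)=-36, psi_pp(4)=144; psi_qq(0)=2.
Local minima occur where both diagonal entries positive: (0, 0), (4, 0). Count: 2.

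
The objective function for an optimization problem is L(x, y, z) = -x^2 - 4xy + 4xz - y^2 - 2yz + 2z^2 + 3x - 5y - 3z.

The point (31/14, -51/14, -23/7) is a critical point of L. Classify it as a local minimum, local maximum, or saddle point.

saddle point

The Hessian is constant: H = [[-2, -4, 4], [-4, -2, -2], [4, -2, 4]].
Leading principal minors: Δ₁ = -2, Δ₂ = -12, Δ₃ = 56.
The minors fit neither the all-positive nor the alternating-sign pattern, so H is indefinite: a saddle point.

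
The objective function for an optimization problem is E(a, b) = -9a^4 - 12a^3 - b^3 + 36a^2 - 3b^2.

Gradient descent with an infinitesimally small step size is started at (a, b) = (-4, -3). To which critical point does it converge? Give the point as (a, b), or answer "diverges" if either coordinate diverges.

E is separable, so gradient descent decouples: a follows -∂E/∂a, b follows -∂E/∂b.
∂E/∂a = -36a(a - 1)(a + 2); at a=-4 this is 1440, so a decreases.
∂E/∂b = -3b(b + 2); at b=-3 this is -9, so b increases.
The a-coordinate has no critical point in that direction and runs off to infinity.

diverges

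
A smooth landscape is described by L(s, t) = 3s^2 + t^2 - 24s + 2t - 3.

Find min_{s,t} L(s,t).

L(s,t) separates as P(s) + Q(t) − 3, so its minimum is min P + min Q − 3.
P'(s) = 6s - 24 vanishes at s ∈ {4}; Q'(t) = 2(t + 1) vanishes at t ∈ {-1}.
Local minima of P (where P''>0): P(4)=-48. Local minima of Q: Q(-1)=-1.
So the global minimum of L is P(4) + Q(-1) − 3 = -48 − 1 − 3 = -52, attained at (4, -1).

-52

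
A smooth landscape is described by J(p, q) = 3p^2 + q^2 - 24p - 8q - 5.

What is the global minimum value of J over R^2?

J(p,q) separates as A(p) + B(q) − 5, so its minimum is min A + min B − 5.
A'(p) = 6p - 24 vanishes at p ∈ {4}; B'(q) = 2q - 8 vanishes at q ∈ {4}.
Local minima of A (where A''>0): A(4)=-48. Local minima of B: B(4)=-16.
So the global minimum of J is A(4) + B(4) − 5 = -48 − 16 − 5 = -69, attained at (4, 4).

-69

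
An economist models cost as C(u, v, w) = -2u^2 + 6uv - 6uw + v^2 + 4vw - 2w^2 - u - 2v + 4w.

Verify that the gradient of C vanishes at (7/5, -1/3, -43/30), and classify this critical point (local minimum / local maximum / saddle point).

saddle point

∇C = (-4u + 6v - 6w - 1, 6u + 2v + 4w - 2, -6u + 4v - 4w + 4); substituting (7/5, -1/3, -43/30) gives ∇C = (0, 0, 0), so (7/5, -1/3, -43/30) is indeed a critical point.
The Hessian is constant: H = [[-4, 6, -6], [6, 2, 4], [-6, 4, -4]].
Leading principal minors: Δ₁ = -4, Δ₂ = -44, Δ₃ = -120.
The minors fit neither the all-positive nor the alternating-sign pattern, so H is indefinite: a saddle point.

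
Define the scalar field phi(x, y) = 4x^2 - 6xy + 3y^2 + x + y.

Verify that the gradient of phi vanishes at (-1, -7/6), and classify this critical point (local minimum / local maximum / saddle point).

∇phi = (8x - 6y + 1, -6x + 6y + 1); substituting (-1, -7/6) gives ∇phi = (0, 0), so (-1, -7/6) is indeed a critical point.
The Hessian of phi is constant: H = [[8, -6], [-6, 6]].
det(H) = 8·6 − (-6)² = 12.
det(H) > 0 and tr(H) = 14 > 0, so H is positive definite and the point is a local minimum.

local minimum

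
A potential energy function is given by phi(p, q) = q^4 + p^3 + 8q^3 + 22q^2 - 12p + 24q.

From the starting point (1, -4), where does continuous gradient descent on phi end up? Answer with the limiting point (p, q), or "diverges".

phi is separable, so gradient descent decouples: p follows -∂phi/∂p, q follows -∂phi/∂q.
∂phi/∂p = 3(p - 2)(p + 2); at p=1 this is -9, so p increases.
∂phi/∂q = 4(q + 1)(q + 2)(q + 3); at q=-4 this is -24, so q increases.
p converges to its nearest critical value 2 (a local min of the p-part); q converges to -3. The iterate converges to (2, -3).

(2, -3)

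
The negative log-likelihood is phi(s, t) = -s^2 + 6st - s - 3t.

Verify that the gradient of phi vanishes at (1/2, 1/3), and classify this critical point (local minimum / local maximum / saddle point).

∇phi = (-2s + 6t - 1, 6s - 3); substituting (1/2, 1/3) gives ∇phi = (0, 0), so (1/2, 1/3) is indeed a critical point.
The Hessian of phi is constant: H = [[-2, 6], [6, 0]].
det(H) = (-2)·0 − 6² = -36.
Since det(H) < 0, H is indefinite and the critical point is a saddle point.

saddle point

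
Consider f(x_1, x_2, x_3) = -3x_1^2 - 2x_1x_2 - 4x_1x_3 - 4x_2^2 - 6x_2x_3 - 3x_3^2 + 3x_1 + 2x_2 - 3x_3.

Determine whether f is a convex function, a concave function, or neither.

f is quadratic, so its Hessian is the constant matrix H = [[-6, -2, -4], [-2, -8, -6], [-4, -6, -6]].
Leading principal minors: -6, 44, -16.
Signs alternate −, +, − ⇒ H ≺ 0 ⇒ concave.

concave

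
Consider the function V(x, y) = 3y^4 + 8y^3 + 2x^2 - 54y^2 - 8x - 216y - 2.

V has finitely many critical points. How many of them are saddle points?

V separates as a function of x plus a function of y, so ∇V=0 decouples.
∂V/∂x = 4(x - 2) = 0 at x ∈ {2}; ∂V/∂y = 12(y - 3)(y + 2)(y + 3) = 0 at y ∈ {-3, -2, 3}.
The Hessian is diagonal: diag(V_xx, V_yy). Second derivatives: V_xx(2)=4; V_yy(-3)=72, V_yy(-2)=-60, V_yy(3)=360.
Saddle points occur where the two diagonal entries have opposite signs: (2, -2). Count: 1.

1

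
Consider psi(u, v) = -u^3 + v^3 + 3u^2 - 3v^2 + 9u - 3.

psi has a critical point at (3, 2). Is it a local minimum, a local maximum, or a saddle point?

saddle point

The mixed partial ∂²psi/∂u∂v is 0, so the Hessian at any point is diag(psi_uu, psi_vv) = diag(6(-u + 1), 6(v - 1)).
At (3, 2): H = diag(-12, 6).
The eigenvalues have opposite signs, so H is indefinite: a saddle point.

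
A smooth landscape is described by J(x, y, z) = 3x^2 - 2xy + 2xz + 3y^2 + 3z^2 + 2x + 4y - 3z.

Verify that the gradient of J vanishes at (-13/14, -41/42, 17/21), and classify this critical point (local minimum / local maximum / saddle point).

local minimum

∇J = (6x - 2y + 2z + 2, -2x + 6y + 4, 2x + 6z - 3); substituting (-13/14, -41/42, 17/21) gives ∇J = (0, 0, 0), so (-13/14, -41/42, 17/21) is indeed a critical point.
The Hessian is constant: H = [[6, -2, 2], [-2, 6, 0], [2, 0, 6]].
Leading principal minors: Δ₁ = 6, Δ₂ = 32, Δ₃ = 168.
All leading minors are positive, so H is positive definite: a local minimum.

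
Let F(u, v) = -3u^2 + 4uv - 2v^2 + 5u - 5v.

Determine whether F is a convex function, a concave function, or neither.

F is quadratic, so its Hessian is the constant matrix H = [[-6, 4], [4, -4]].
det(H) = 8, tr(H) = -10.
det(H) > 0 and tr(H) < 0, so H is negative definite everywhere: concave.

concave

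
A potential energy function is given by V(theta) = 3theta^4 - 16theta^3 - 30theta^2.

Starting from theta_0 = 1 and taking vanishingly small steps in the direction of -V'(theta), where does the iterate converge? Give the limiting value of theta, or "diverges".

5

V'(theta) = 12theta(theta - 5)(theta + 1), so V'(1) = -96.
Gradient descent moves in the -V' direction, i.e. theta is increasing.
The nearest critical point in that direction is theta = 5, where V'' = 360 > 0 (a local minimum). The iterate converges there.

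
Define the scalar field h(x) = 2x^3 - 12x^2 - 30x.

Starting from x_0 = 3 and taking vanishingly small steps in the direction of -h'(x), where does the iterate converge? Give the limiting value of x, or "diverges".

5

h'(x) = 6(x - 5)(x + 1), so h'(3) = -48.
Gradient descent moves in the -h' direction, i.e. x is increasing.
The nearest critical point in that direction is x = 5, where h'' = 36 > 0 (a local minimum). The iterate converges there.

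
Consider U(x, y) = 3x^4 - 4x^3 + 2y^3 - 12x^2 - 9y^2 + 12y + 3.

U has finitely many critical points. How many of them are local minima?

U separates as a function of x plus a function of y, so ∇U=0 decouples.
∂U/∂x = 12x(x - 2)(x + 1) = 0 at x ∈ {-1, 0, 2}; ∂U/∂y = 6(y - 2)(y - 1) = 0 at y ∈ {1, 2}.
The Hessian is diagonal: diag(U_xx, U_yy). Second derivatives: U_xx(-1)=36, U_xx(0)=-24, U_xx(2)=72; U_yy(1)=-6, U_yy(2)=6.
Local minima occur where both diagonal entries positive: (-1, 2), (2, 2). Count: 2.

2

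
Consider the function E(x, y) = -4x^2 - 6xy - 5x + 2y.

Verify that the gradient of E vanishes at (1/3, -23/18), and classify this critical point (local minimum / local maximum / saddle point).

saddle point

∇E = (-8x - 6y - 5, -6x + 2); substituting (1/3, -23/18) gives ∇E = (0, 0), so (1/3, -23/18) is indeed a critical point.
The Hessian of E is constant: H = [[-8, -6], [-6, 0]].
det(H) = (-8)·0 − (-6)² = -36.
Since det(H) < 0, H is indefinite and the critical point is a saddle point.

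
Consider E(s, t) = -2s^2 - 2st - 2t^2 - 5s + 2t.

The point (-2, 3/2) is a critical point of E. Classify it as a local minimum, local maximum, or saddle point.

local maximum

The Hessian of E is constant: H = [[-4, -2], [-2, -4]].
det(H) = (-4)·(-4) − (-2)² = 12.
det(H) > 0 and tr(H) = -8 < 0, so H is negative definite and the point is a local maximum.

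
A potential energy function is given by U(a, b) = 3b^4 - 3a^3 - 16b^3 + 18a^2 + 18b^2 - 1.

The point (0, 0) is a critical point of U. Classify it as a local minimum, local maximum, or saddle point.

The mixed partial ∂²U/∂a∂b is 0, so the Hessian at any point is diag(U_aa, U_bb) = diag(18(-a + 2), 12(3b^2 - 8b + 3)).
At (0, 0): H = diag(36, 36).
Both eigenvalues are positive, so H is positive definite: a local minimum.

local minimum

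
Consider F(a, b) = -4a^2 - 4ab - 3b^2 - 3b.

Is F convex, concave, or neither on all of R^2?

F is quadratic, so its Hessian is the constant matrix H = [[-8, -4], [-4, -6]].
det(H) = 32, tr(H) = -14.
det(H) > 0 and tr(H) < 0, so H is negative definite everywhere: concave.

concave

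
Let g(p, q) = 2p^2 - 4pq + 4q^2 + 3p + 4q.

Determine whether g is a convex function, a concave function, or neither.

g is quadratic, so its Hessian is the constant matrix H = [[4, -4], [-4, 8]].
det(H) = 16, tr(H) = 12.
det(H) > 0 and tr(H) > 0, so H is positive definite everywhere: convex.

convex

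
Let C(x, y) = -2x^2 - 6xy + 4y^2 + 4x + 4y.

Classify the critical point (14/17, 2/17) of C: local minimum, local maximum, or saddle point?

The Hessian of C is constant: H = [[-4, -6], [-6, 8]].
det(H) = (-4)·8 − (-6)² = -68.
Since det(H) < 0, H is indefinite and the critical point is a saddle point.

saddle point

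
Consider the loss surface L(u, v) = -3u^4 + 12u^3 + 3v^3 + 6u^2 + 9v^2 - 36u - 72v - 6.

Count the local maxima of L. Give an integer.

L separates as a function of u plus a function of v, so ∇L=0 decouples.
∂L/∂u = -12(u - 3)(u - 1)(u + 1) = 0 at u ∈ {-1, 1, 3}; ∂L/∂v = 9(v - 2)(v + 4) = 0 at v ∈ {-4, 2}.
The Hessian is diagonal: diag(L_uu, L_vv). Second derivatives: L_uu(-1)=-96, L_uu(1)=48, L_uu(3)=-96; L_vv(-4)=-54, L_vv(2)=54.
Local maxima occur where both diagonal entries negative: (-1, -4), (3, -4). Count: 2.

2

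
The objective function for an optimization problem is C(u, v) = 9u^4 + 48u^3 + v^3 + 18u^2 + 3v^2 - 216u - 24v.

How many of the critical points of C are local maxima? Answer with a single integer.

C separates as a function of u plus a function of v, so ∇C=0 decouples.
∂C/∂u = 36(u - 1)(u + 2)(u + 3) = 0 at u ∈ {-3, -2, 1}; ∂C/∂v = 3(v - 2)(v + 4) = 0 at v ∈ {-4, 2}.
The Hessian is diagonal: diag(C_uu, C_vv). Second derivatives: C_uu(-3)=144, C_uu(-2)=-108, C_uu(1)=432; C_vv(-4)=-18, C_vv(2)=18.
Local maxima occur where both diagonal entries negative: (-2, -4). Count: 1.

1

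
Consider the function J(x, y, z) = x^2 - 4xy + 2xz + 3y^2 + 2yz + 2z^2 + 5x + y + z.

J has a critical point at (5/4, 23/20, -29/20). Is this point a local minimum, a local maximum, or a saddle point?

saddle point

The Hessian is constant: H = [[2, -4, 2], [-4, 6, 2], [2, 2, 4]].
Leading principal minors: Δ₁ = 2, Δ₂ = -4, Δ₃ = -80.
The minors fit neither the all-positive nor the alternating-sign pattern, so H is indefinite: a saddle point.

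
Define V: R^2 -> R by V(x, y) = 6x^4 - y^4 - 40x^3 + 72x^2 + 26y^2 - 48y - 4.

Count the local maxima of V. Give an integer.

2

V separates as a function of x plus a function of y, so ∇V=0 decouples.
∂V/∂x = 24x(x - 3)(x - 2) = 0 at x ∈ {0, 2, 3}; ∂V/∂y = -4(y - 3)(y - 1)(y + 4) = 0 at y ∈ {-4, 1, 3}.
The Hessian is diagonal: diag(V_xx, V_yy). Second derivatives: V_xx(0)=144, V_xx(2)=-48, V_xx(3)=72; V_yy(-4)=-140, V_yy(1)=40, V_yy(3)=-56.
Local maxima occur where both diagonal entries negative: (2, -4), (2, 3). Count: 2.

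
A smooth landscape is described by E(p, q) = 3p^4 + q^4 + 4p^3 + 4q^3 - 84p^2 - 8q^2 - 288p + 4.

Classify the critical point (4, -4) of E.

The mixed partial ∂²E/∂p∂q is 0, so the Hessian at any point is diag(E_pp, E_qq) = diag(12(3p^2 + 2p - 14), 4(3q^2 + 6q - 4)).
At (4, -4): H = diag(504, 80).
Both eigenvalues are positive, so H is positive definite: a local minimum.

local minimum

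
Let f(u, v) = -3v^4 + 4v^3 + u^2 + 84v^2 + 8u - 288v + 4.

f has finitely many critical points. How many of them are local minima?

f separates as a function of u plus a function of v, so ∇f=0 decouples.
∂f/∂u = 2(u + 4) = 0 at u ∈ {-4}; ∂f/∂v = -12(v - 3)(v - 2)(v + 4) = 0 at v ∈ {-4, 2, 3}.
The Hessian is diagonal: diag(f_uu, f_vv). Second derivatives: f_uu(-4)=2; f_vv(-4)=-504, f_vv(2)=72, f_vv(3)=-84.
Local minima occur where both diagonal entries positive: (-4, 2). Count: 1.

1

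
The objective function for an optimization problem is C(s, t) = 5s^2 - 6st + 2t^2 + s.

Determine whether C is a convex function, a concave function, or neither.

convex

C is quadratic, so its Hessian is the constant matrix H = [[10, -6], [-6, 4]].
det(H) = 4, tr(H) = 14.
det(H) > 0 and tr(H) > 0, so H is positive definite everywhere: convex.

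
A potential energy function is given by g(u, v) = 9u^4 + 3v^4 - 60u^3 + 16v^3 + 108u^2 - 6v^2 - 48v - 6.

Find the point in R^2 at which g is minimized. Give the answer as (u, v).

g(u,v) separates as P(u) + Q(v) − 6, so its minimum is min P + min Q − 6.
P'(u) = 36u(u - 3)(u - 2) vanishes at u ∈ {0, 2, 3}; Q'(v) = 12(v - 1)(v + 1)(v + 4) vanishes at v ∈ {-4, -1, 1}.
Local minima of P (where P''>0): P(0)=0, P(3)=81. Local minima of Q: Q(-4)=-160, Q(1)=-35.
So the global minimum of g is P(0) + Q(-4) − 6 = 0 − 160 − 6 = -166, attained at (0, -4).

(0, -4)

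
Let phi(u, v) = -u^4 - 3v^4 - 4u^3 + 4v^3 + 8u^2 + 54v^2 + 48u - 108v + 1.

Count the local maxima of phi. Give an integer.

4

phi separates as a function of u plus a function of v, so ∇phi=0 decouples.
∂phi/∂u = -4(u - 2)(u + 2)(u + 3) = 0 at u ∈ {-3, -2, 2}; ∂phi/∂v = -12(v - 3)(v - 1)(v + 3) = 0 at v ∈ {-3, 1, 3}.
The Hessian is diagonal: diag(phi_uu, phi_vv). Second derivatives: phi_uu(-3)=-20, phi_uu(-2)=16, phi_uu(2)=-80; phi_vv(-3)=-288, phi_vv(1)=96, phi_vv(3)=-144.
Local maxima occur where both diagonal entries negative: (-3, -3), (-3, 3), (2, -3), (2, 3). Count: 4.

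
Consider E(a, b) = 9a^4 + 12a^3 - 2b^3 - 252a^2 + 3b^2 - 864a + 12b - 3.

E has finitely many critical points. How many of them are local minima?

E separates as a function of a plus a function of b, so ∇E=0 decouples.
∂E/∂a = 36(a - 4)(a + 2)(a + 3) = 0 at a ∈ {-3, -2, 4}; ∂E/∂b = -6(b - 2)(b + 1) = 0 at b ∈ {-1, 2}.
The Hessian is diagonal: diag(E_aa, E_bb). Second derivatives: E_aa(-3)=252, E_aa(-2)=-216, E_aa(4)=1512; E_bb(-1)=18, E_bb(2)=-18.
Local minima occur where both diagonal entries positive: (-3, -1), (4, -1). Count: 2.

2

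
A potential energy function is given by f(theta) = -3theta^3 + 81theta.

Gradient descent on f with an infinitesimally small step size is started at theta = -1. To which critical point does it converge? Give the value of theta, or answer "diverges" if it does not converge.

-3

f'(theta) = -9(theta - 3)(theta + 3), so f'(-1) = 72.
Gradient descent moves in the -f' direction, i.e. theta is decreasing.
The nearest critical point in that direction is theta = -3, where f'' = 54 > 0 (a local minimum). The iterate converges there.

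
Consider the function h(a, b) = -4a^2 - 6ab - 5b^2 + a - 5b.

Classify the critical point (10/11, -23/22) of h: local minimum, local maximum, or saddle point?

local maximum

The Hessian of h is constant: H = [[-8, -6], [-6, -10]].
det(H) = (-8)·(-10) − (-6)² = 44.
det(H) > 0 and tr(H) = -18 < 0, so H is negative definite and the point is a local maximum.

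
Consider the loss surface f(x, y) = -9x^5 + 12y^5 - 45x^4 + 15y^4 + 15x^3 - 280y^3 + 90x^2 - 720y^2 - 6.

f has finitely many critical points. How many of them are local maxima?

f separates as a function of x plus a function of y, so ∇f=0 decouples.
∂f/∂x = -45x(x - 1)(x + 1)(x + 4) = 0 at x ∈ {-4, -1, 0, 1}; ∂f/∂y = 60y(y - 4)(y + 2)(y + 3) = 0 at y ∈ {-3, -2, 0, 4}.
The Hessian is diagonal: diag(f_xx, f_yy). Second derivatives: f_xx(-4)=2700, f_xx(-1)=-270, f_xx(0)=180, f_xx(1)=-450; f_yy(-3)=-1260, f_yy(-2)=720, f_yy(0)=-1440, f_yy(4)=10080.
Local maxima occur where both diagonal entries negative: (-1, -3), (-1, 0), (1, -3), (1, 0). Count: 4.

4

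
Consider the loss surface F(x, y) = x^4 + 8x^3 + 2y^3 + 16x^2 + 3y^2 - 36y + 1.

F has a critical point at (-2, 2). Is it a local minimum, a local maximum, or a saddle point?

The mixed partial ∂²F/∂x∂y is 0, so the Hessian at any point is diag(F_xx, F_yy) = diag(4(3x^2 + 12x + 8), 6(2y + 1)).
At (-2, 2): H = diag(-16, 30).
The eigenvalues have opposite signs, so H is indefinite: a saddle point.

saddle point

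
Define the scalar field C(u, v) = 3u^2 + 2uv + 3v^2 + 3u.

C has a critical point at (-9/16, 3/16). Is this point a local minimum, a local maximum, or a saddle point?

The Hessian of C is constant: H = [[6, 2], [2, 6]].
det(H) = 6·6 − 2² = 32.
det(H) > 0 and tr(H) = 12 > 0, so H is positive definite and the point is a local minimum.

local minimum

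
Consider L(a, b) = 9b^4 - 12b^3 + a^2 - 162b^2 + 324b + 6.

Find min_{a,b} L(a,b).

L(a,b) separates as P(a) + Q(b) + 6, so its minimum is min P + min Q + 6.
P'(a) = 2a vanishes at a ∈ {0}; Q'(b) = 36(b - 3)(b - 1)(b + 3) vanishes at b ∈ {-3, 1, 3}.
Local minima of P (where P''>0): P(0)=0. Local minima of Q: Q(-3)=-1377, Q(3)=-81.
So the global minimum of L is P(0) + Q(-3) + 6 = 0 − 1377 + 6 = -1371, attained at (0, -3).

-1371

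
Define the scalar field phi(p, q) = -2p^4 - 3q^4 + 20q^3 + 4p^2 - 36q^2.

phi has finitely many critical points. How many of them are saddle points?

phi separates as a function of p plus a function of q, so ∇phi=0 decouples.
∂phi/∂p = -8p(p - 1)(p + 1) = 0 at p ∈ {-1, 0, 1}; ∂phi/∂q = -12q(q - 3)(q - 2) = 0 at q ∈ {0, 2, 3}.
The Hessian is diagonal: diag(phi_pp, phi_qq). Second derivatives: phi_pp(-1)=-16, phi_pp(0)=8, phi_pp(1)=-16; phi_qq(0)=-72, phi_qq(2)=24, phi_qq(3)=-36.
Saddle points occur where the two diagonal entries have opposite signs: (-1, 2), (0, 0), (0, 3), (1, 2). Count: 4.

4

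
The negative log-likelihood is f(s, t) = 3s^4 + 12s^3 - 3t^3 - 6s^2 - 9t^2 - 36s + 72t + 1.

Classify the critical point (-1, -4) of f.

The mixed partial ∂²f/∂s∂t is 0, so the Hessian at any point is diag(f_ss, f_tt) = diag(12(3s^2 + 6s - 1), -18(t + 1)).
At (-1, -4): H = diag(-48, 54).
The eigenvalues have opposite signs, so H is indefinite: a saddle point.

saddle point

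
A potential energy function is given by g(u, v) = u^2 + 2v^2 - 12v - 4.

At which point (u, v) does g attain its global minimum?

g(u,v) separates as P(u) + Q(v) − 4, so its minimum is min P + min Q − 4.
P'(u) = 2u vanishes at u ∈ {0}; Q'(v) = 4v - 12 vanishes at v ∈ {3}.
Local minima of P (where P''>0): P(0)=0. Local minima of Q: Q(3)=-18.
So the global minimum of g is P(0) + Q(3) − 4 = 0 − 18 − 4 = -22, attained at (0, 3).

(0, 3)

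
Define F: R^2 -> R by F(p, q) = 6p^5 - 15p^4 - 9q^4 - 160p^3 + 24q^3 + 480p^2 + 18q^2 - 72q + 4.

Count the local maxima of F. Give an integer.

F separates as a function of p plus a function of q, so ∇F=0 decouples.
∂F/∂p = 30p(p - 4)(p - 2)(p + 4) = 0 at p ∈ {-4, 0, 2, 4}; ∂F/∂q = -36(q - 2)(q - 1)(q + 1) = 0 at q ∈ {-1, 1, 2}.
The Hessian is diagonal: diag(F_pp, F_qq). Second derivatives: F_pp(-4)=-5760, F_pp(0)=960, F_pp(2)=-720, F_pp(4)=1920; F_qq(-1)=-216, F_qq(1)=72, F_qq(2)=-108.
Local maxima occur where both diagonal entries negative: (-4, -1), (-4, 2), (2, -1), (2, 2). Count: 4.

4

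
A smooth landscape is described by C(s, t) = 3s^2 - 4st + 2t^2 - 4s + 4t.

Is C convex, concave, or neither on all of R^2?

C is quadratic, so its Hessian is the constant matrix H = [[6, -4], [-4, 4]].
det(H) = 8, tr(H) = 10.
det(H) > 0 and tr(H) > 0, so H is positive definite everywhere: convex.

convex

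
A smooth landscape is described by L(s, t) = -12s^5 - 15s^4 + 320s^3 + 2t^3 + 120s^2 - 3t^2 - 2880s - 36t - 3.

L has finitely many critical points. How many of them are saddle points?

4

L separates as a function of s plus a function of t, so ∇L=0 decouples.
∂L/∂s = -60(s - 3)(s - 2)(s + 2)(s + 4) = 0 at s ∈ {-4, -2, 2, 3}; ∂L/∂t = 6(t - 3)(t + 2) = 0 at t ∈ {-2, 3}.
The Hessian is diagonal: diag(L_ss, L_tt). Second derivatives: L_ss(-4)=5040, L_ss(-2)=-2400, L_ss(2)=1440, L_ss(3)=-2100; L_tt(-2)=-30, L_tt(3)=30.
Saddle points occur where the two diagonal entries have opposite signs: (-4, -2), (-2, 3), (2, -2), (3, 3). Count: 4.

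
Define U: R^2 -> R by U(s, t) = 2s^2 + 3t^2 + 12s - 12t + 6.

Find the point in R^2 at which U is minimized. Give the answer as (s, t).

U(s,t) separates as P(s) + Q(t) + 6, so its minimum is min P + min Q + 6.
P'(s) = 4s + 12 vanishes at s ∈ {-3}; Q'(t) = 6(t - 2) vanishes at t ∈ {2}.
Local minima of P (where P''>0): P(-3)=-18. Local minima of Q: Q(2)=-12.
So the global minimum of U is P(-3) + Q(2) + 6 = -18 − 12 + 6 = -24, attained at (-3, 2).

(-3, 2)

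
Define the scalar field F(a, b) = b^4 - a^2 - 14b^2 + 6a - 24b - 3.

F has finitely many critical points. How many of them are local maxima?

1

F separates as a function of a plus a function of b, so ∇F=0 decouples.
∂F/∂a = -2(a - 3) = 0 at a ∈ {3}; ∂F/∂b = 4(b - 3)(b + 1)(b + 2) = 0 at b ∈ {-2, -1, 3}.
The Hessian is diagonal: diag(F_aa, F_bb). Second derivatives: F_aa(3)=-2; F_bb(-2)=20, F_bb(-1)=-16, F_bb(3)=80.
Local maxima occur where both diagonal entries negative: (3, -1). Count: 1.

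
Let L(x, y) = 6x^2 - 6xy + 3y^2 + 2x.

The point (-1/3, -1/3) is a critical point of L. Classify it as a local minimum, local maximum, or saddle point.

local minimum

The Hessian of L is constant: H = [[12, -6], [-6, 6]].
det(H) = 12·6 − (-6)² = 36.
det(H) > 0 and tr(H) = 18 > 0, so H is positive definite and the point is a local minimum.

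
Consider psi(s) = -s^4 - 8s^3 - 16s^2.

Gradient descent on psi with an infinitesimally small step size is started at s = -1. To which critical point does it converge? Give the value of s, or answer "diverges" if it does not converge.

psi'(s) = -4s(s + 2)(s + 4), so psi'(-1) = 12.
Gradient descent moves in the -psi' direction, i.e. s is decreasing.
The nearest critical point in that direction is s = -2, where psi'' = 16 > 0 (a local minimum). The iterate converges there.

-2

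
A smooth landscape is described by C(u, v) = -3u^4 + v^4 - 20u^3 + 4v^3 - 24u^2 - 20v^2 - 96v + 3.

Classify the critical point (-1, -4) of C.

The mixed partial ∂²C/∂u∂v is 0, so the Hessian at any point is diag(C_uu, C_vv) = diag(-12(3u^2 + 10u + 4), 4(3v^2 + 6v - 10)).
At (-1, -4): H = diag(36, 56).
Both eigenvalues are positive, so H is positive definite: a local minimum.

local minimum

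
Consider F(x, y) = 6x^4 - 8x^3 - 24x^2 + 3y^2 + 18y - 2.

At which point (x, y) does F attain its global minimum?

(2, -3)

F(x,y) separates as P(x) + Q(y) − 2, so its minimum is min P + min Q − 2.
P'(x) = 24x(x - 2)(x + 1) vanishes at x ∈ {-1, 0, 2}; Q'(y) = 6y + 18 vanishes at y ∈ {-3}.
Local minima of P (where P''>0): P(-1)=-10, P(2)=-64. Local minima of Q: Q(-3)=-27.
So the global minimum of F is P(2) + Q(-3) − 2 = -64 − 27 − 2 = -93, attained at (2, -3).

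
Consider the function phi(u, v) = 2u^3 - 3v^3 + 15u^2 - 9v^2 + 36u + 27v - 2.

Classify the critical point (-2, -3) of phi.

The mixed partial ∂²phi/∂u∂v is 0, so the Hessian at any point is diag(phi_uu, phi_vv) = diag(6(2u + 5), -18(v + 1)).
At (-2, -3): H = diag(6, 36).
Both eigenvalues are positive, so H is positive definite: a local minimum.

local minimum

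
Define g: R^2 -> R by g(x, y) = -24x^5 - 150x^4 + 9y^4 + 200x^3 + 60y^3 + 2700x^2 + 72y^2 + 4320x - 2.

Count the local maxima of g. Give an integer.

2

g separates as a function of x plus a function of y, so ∇g=0 decouples.
∂g/∂x = -120(x - 3)(x + 1)(x + 3)(x + 4) = 0 at x ∈ {-4, -3, -1, 3}; ∂g/∂y = 36y(y + 1)(y + 4) = 0 at y ∈ {-4, -1, 0}.
The Hessian is diagonal: diag(g_xx, g_yy). Second derivatives: g_xx(-4)=2520, g_xx(-3)=-1440, g_xx(-1)=2880, g_xx(3)=-20160; g_yy(-4)=432, g_yy(-1)=-108, g_yy(0)=144.
Local maxima occur where both diagonal entries negative: (-3, -1), (3, -1). Count: 2.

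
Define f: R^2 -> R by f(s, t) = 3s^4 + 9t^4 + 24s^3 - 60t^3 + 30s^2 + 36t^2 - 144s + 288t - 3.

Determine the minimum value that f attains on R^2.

-273

f(s,t) separates as P(s) + Q(t) − 3, so its minimum is min P + min Q − 3.
P'(s) = 12(s - 1)(s + 3)(s + 4) vanishes at s ∈ {-4, -3, 1}; Q'(t) = 36(t - 4)(t - 2)(t + 1) vanishes at t ∈ {-1, 2, 4}.
Local minima of P (where P''>0): P(-4)=288, P(1)=-87. Local minima of Q: Q(-1)=-183, Q(4)=192.
So the global minimum of f is P(1) + Q(-1) − 3 = -87 − 183 − 3 = -273, attained at (1, -1).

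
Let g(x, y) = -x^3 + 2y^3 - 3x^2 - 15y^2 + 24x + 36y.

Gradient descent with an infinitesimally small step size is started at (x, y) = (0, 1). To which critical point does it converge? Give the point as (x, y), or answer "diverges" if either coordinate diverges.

g is separable, so gradient descent decouples: x follows -∂g/∂x, y follows -∂g/∂y.
∂g/∂x = -3(x - 2)(x + 4); at x=0 this is 24, so x decreases.
∂g/∂y = 6(y - 3)(y - 2); at y=1 this is 12, so y decreases.
The y-coordinate has no critical point in that direction and runs off to infinity.

diverges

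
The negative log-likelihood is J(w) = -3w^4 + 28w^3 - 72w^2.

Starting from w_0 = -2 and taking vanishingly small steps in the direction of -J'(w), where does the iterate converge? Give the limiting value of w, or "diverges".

diverges

J'(w) = -12w(w - 4)(w - 3), so J'(-2) = 720.
Gradient descent moves in the -J' direction, i.e. w is decreasing.
There is no critical point below w=-2, and J' keeps the same sign, so the iterate runs off to −∞.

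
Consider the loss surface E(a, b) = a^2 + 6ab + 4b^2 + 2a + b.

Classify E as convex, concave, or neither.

neither

E is quadratic, so its Hessian is the constant matrix H = [[2, 6], [6, 8]].
det(H) = -20, tr(H) = 10.
det(H) < 0, so H is indefinite: neither convex nor concave.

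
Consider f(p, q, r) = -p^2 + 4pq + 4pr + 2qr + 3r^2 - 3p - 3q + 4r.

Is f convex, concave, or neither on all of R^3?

f is quadratic, so its Hessian is the constant matrix H = [[-2, 4, 4], [4, 0, 2], [4, 2, 6]].
Leading principal minors: -2, -16, -24.
Neither pattern holds ⇒ H is indefinite ⇒ neither convex nor concave.

neither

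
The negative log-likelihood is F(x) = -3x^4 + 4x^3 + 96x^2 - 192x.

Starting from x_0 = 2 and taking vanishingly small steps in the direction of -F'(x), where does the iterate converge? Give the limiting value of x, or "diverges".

1

F'(x) = -12(x - 4)(x - 1)(x + 4), so F'(2) = 144.
Gradient descent moves in the -F' direction, i.e. x is decreasing.
The nearest critical point in that direction is x = 1, where F'' = 180 > 0 (a local minimum). The iterate converges there.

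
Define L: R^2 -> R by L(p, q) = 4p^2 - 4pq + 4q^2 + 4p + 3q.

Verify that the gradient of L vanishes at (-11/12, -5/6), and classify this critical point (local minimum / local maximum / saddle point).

∇L = (8p - 4q + 4, -4p + 8q + 3); substituting (-11/12, -5/6) gives ∇L = (0, 0), so (-11/12, -5/6) is indeed a critical point.
The Hessian of L is constant: H = [[8, -4], [-4, 8]].
det(H) = 8·8 − (-4)² = 48.
det(H) > 0 and tr(H) = 16 > 0, so H is positive definite and the point is a local minimum.

local minimum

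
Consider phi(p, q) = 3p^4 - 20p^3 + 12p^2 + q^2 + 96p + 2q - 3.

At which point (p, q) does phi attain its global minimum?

phi(p,q) separates as A(p) + B(q) − 3, so its minimum is min A + min B − 3.
A'(p) = 12(p - 4)(p - 2)(p + 1) vanishes at p ∈ {-1, 2, 4}; B'(q) = 2q + 2 vanishes at q ∈ {-1}.
Local minima of A (where A''>0): A(-1)=-61, A(4)=64. Local minima of B: B(-1)=-1.
So the global minimum of phi is A(-1) + B(-1) − 3 = -61 − 1 − 3 = -65, attained at (-1, -1).

(-1, -1)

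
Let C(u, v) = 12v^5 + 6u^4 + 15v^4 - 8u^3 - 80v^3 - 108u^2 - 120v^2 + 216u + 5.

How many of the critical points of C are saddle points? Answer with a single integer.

C separates as a function of u plus a function of v, so ∇C=0 decouples.
∂C/∂u = 24(u - 3)(u - 1)(u + 3) = 0 at u ∈ {-3, 1, 3}; ∂C/∂v = 60v(v - 2)(v + 1)(v + 2) = 0 at v ∈ {-2, -1, 0, 2}.
The Hessian is diagonal: diag(C_uu, C_vv). Second derivatives: C_uu(-3)=576, C_uu(1)=-192, C_uu(3)=288; C_vv(-2)=-480, C_vv(-1)=180, C_vv(0)=-240, C_vv(2)=1440.
Saddle points occur where the two diagonal entries have opposite signs: (-3, -2), (-3, 0), (1, -1), (1, 2), (3, -2), (3, 0). Count: 6.

6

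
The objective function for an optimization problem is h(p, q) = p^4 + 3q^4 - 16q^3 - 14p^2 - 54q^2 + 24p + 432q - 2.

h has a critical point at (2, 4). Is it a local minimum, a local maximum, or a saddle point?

local minimum

The mixed partial ∂²h/∂p∂q is 0, so the Hessian at any point is diag(h_pp, h_qq) = diag(4(3p^2 - 7), 12(3q^2 - 8q - 9)).
At (2, 4): H = diag(20, 84).
Both eigenvalues are positive, so H is positive definite: a local minimum.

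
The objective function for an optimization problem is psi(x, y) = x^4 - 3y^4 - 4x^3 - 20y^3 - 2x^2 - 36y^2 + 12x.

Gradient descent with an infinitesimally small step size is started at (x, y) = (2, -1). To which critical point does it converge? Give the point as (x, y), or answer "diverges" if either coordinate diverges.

psi is separable, so gradient descent decouples: x follows -∂psi/∂x, y follows -∂psi/∂y.
∂psi/∂x = 4(x - 3)(x - 1)(x + 1); at x=2 this is -12, so x increases.
∂psi/∂y = -12y(y + 2)(y + 3); at y=-1 this is 24, so y decreases.
x converges to its nearest critical value 3 (a local min of the x-part); y converges to -2. The iterate converges to (3, -2).

(3, -2)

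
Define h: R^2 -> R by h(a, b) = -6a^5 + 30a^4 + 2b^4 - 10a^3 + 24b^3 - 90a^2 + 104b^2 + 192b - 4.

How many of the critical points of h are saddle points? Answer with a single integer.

h separates as a function of a plus a function of b, so ∇h=0 decouples.
∂h/∂a = -30a(a - 3)(a - 2)(a + 1) = 0 at a ∈ {-1, 0, 2, 3}; ∂h/∂b = 8(b + 2)(b + 3)(b + 4) = 0 at b ∈ {-4, -3, -2}.
The Hessian is diagonal: diag(h_aa, h_bb). Second derivatives: h_aa(-1)=360, h_aa(0)=-180, h_aa(2)=180, h_aa(3)=-360; h_bb(-4)=16, h_bb(-3)=-8, h_bb(-2)=16.
Saddle points occur where the two diagonal entries have opposite signs: (-1, -3), (0, -4), (0, -2), (2, -3), (3, -4), (3, -2). Count: 6.

6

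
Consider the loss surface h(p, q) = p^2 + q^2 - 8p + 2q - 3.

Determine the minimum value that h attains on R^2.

h(p,q) separates as A(p) + B(q) − 3, so its minimum is min A + min B − 3.
A'(p) = 2p - 8 vanishes at p ∈ {4}; B'(q) = 2q + 2 vanishes at q ∈ {-1}.
Local minima of A (where A''>0): A(4)=-16. Local minima of B: B(-1)=-1.
So the global minimum of h is A(4) + B(-1) − 3 = -16 − 1 − 3 = -20, attained at (4, -1).

-20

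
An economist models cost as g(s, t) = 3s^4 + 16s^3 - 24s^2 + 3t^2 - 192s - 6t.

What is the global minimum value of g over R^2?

-307

g(s,t) separates as P(s) + Q(t), so its minimum is min P + min Q.
P'(s) = 12(s - 2)(s + 2)(s + 4) vanishes at s ∈ {-4, -2, 2}; Q'(t) = 6(t - 1) vanishes at t ∈ {1}.
Local minima of P (where P''>0): P(-4)=128, P(2)=-304. Local minima of Q: Q(1)=-3.
So the global minimum of g is P(2) + Q(1) = -304 − 3 = -307, attained at (2, 1).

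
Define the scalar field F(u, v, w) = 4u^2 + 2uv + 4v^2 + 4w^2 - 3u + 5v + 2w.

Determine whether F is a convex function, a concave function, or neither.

F is quadratic, so its Hessian is the constant matrix H = [[8, 2, 0], [2, 8, 0], [0, 0, 8]].
Leading principal minors: 8, 60, 480.
All positive ⇒ H ≻ 0 ⇒ convex.

convex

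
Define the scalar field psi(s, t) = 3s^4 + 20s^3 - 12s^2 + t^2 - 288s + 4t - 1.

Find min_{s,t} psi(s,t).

psi(s,t) separates as P(s) + Q(t) − 1, so its minimum is min P + min Q − 1.
P'(s) = 12(s - 2)(s + 3)(s + 4) vanishes at s ∈ {-4, -3, 2}; Q'(t) = 2(t + 2) vanishes at t ∈ {-2}.
Local minima of P (where P''>0): P(-4)=448, P(2)=-416. Local minima of Q: Q(-2)=-4.
So the global minimum of psi is P(2) + Q(-2) − 1 = -416 − 4 − 1 = -421, attained at (2, -2).

-421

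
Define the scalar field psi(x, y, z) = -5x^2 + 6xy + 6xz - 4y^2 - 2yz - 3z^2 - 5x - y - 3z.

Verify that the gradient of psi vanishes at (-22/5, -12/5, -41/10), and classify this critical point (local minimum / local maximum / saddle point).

local maximum

∇psi = (-10x + 6y + 6z - 5, 6x - 8y - 2z - 1, 6x - 2y - 6z - 3); substituting (-22/5, -12/5, -41/10) gives ∇psi = (0, 0, 0), so (-22/5, -12/5, -41/10) is indeed a critical point.
The Hessian is constant: H = [[-10, 6, 6], [6, -8, -2], [6, -2, -6]].
Leading principal minors: Δ₁ = -10, Δ₂ = 44, Δ₃ = -80.
The minors alternate sign starting negative (−, +, −), so H is negative definite: a local maximum.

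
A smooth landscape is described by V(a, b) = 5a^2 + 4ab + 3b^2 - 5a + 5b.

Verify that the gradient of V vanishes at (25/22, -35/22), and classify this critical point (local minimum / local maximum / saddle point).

local minimum

∇V = (10a + 4b - 5, 4a + 6b + 5); substituting (25/22, -35/22) gives ∇V = (0, 0), so (25/22, -35/22) is indeed a critical point.
The Hessian of V is constant: H = [[10, 4], [4, 6]].
det(H) = 10·6 − 4² = 44.
det(H) > 0 and tr(H) = 16 > 0, so H is positive definite and the point is a local minimum.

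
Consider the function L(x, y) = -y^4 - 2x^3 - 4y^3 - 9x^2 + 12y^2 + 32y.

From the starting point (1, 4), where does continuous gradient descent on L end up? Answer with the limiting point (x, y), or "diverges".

diverges

L is separable, so gradient descent decouples: x follows -∂L/∂x, y follows -∂L/∂y.
∂L/∂x = -6x(x + 3); at x=1 this is -24, so x increases.
∂L/∂y = -4(y - 2)(y + 1)(y + 4); at y=4 this is -320, so y increases.
The x-coordinate has no critical point in that direction and runs off to infinity.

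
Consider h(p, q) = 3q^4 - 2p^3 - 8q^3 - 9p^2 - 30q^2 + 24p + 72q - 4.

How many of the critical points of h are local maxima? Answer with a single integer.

h separates as a function of p plus a function of q, so ∇h=0 decouples.
∂h/∂p = -6(p - 1)(p + 4) = 0 at p ∈ {-4, 1}; ∂h/∂q = 12(q - 3)(q - 1)(q + 2) = 0 at q ∈ {-2, 1, 3}.
The Hessian is diagonal: diag(h_pp, h_qq). Second derivatives: h_pp(-4)=30, h_pp(1)=-30; h_qq(-2)=180, h_qq(1)=-72, h_qq(3)=120.
Local maxima occur where both diagonal entries negative: (1, 1). Count: 1.

1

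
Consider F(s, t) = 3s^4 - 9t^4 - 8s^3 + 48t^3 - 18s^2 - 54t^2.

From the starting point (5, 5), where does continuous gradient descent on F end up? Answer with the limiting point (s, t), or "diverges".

F is separable, so gradient descent decouples: s follows -∂F/∂s, t follows -∂F/∂t.
∂F/∂s = 12s(s - 3)(s + 1); at s=5 this is 720, so s decreases.
∂F/∂t = -36t(t - 3)(t - 1); at t=5 this is -1440, so t increases.
The t-coordinate has no critical point in that direction and runs off to infinity.

diverges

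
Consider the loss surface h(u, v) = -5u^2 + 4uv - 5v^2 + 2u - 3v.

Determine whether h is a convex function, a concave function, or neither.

concave

h is quadratic, so its Hessian is the constant matrix H = [[-10, 4], [4, -10]].
det(H) = 84, tr(H) = -20.
det(H) > 0 and tr(H) < 0, so H is negative definite everywhere: concave.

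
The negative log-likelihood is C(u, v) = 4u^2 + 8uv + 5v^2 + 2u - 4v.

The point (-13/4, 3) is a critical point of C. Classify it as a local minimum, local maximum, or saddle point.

The Hessian of C is constant: H = [[8, 8], [8, 10]].
det(H) = 8·10 − 8² = 16.
det(H) > 0 and tr(H) = 18 > 0, so H is positive definite and the point is a local minimum.

local minimum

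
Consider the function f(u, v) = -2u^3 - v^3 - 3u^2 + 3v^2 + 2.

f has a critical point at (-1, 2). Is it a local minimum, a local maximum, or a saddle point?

The mixed partial ∂²f/∂u∂v is 0, so the Hessian at any point is diag(f_uu, f_vv) = diag(-6(2u + 1), 6(-v + 1)).
At (-1, 2): H = diag(6, -6).
The eigenvalues have opposite signs, so H is indefinite: a saddle point.

saddle point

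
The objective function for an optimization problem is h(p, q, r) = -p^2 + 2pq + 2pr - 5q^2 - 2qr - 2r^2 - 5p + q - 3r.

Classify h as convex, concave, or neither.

h is quadratic, so its Hessian is the constant matrix H = [[-2, 2, 2], [2, -10, -2], [2, -2, -4]].
Leading principal minors: -2, 16, -32.
Signs alternate −, +, − ⇒ H ≺ 0 ⇒ concave.

concave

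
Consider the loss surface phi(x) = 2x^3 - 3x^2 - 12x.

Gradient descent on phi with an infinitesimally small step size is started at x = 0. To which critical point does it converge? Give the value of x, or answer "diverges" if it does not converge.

2

phi'(x) = 6(x - 2)(x + 1), so phi'(0) = -12.
Gradient descent moves in the -phi' direction, i.e. x is increasing.
The nearest critical point in that direction is x = 2, where phi'' = 18 > 0 (a local minimum). The iterate converges there.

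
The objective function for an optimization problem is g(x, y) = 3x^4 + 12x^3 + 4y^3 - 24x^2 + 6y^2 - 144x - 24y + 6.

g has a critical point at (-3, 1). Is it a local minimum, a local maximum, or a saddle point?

The mixed partial ∂²g/∂x∂y is 0, so the Hessian at any point is diag(g_xx, g_yy) = diag(12(3x^2 + 6x - 4), 12(2y + 1)).
At (-3, 1): H = diag(60, 36).
Both eigenvalues are positive, so H is positive definite: a local minimum.

local minimum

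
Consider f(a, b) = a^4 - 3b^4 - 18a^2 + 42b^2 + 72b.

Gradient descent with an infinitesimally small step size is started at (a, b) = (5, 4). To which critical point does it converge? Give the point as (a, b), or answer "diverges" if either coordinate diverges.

f is separable, so gradient descent decouples: a follows -∂f/∂a, b follows -∂f/∂b.
∂f/∂a = 4a(a - 3)(a + 3); at a=5 this is 320, so a decreases.
∂f/∂b = -12(b - 3)(b + 1)(b + 2); at b=4 this is -360, so b increases.
The b-coordinate has no critical point in that direction and runs off to infinity.

diverges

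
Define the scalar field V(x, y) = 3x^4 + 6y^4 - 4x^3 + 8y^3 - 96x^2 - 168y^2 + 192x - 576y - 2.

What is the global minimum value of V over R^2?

-4226

V(x,y) separates as P(x) + Q(y) − 2, so its minimum is min P + min Q − 2.
P'(x) = 12(x - 4)(x - 1)(x + 4) vanishes at x ∈ {-4, 1, 4}; Q'(y) = 24(y - 4)(y + 2)(y + 3) vanishes at y ∈ {-3, -2, 4}.
Local minima of P (where P''>0): P(-4)=-1280, P(4)=-256. Local minima of Q: Q(-3)=486, Q(4)=-2944.
So the global minimum of V is P(-4) + Q(4) − 2 = -1280 − 2944 − 2 = -4226, attained at (-4, 4).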